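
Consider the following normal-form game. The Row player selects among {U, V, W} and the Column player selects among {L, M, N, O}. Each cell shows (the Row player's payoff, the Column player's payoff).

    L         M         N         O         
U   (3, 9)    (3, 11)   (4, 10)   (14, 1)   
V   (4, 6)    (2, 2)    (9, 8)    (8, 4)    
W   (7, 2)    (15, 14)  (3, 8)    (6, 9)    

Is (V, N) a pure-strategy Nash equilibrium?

Yes

Holding the Column player at N: the Row player gets 9 from V, versus 4 from U, 3 from W. No profitable deviation for the Row player.
Holding the Row player at V: the Column player gets 8 from N, versus 6 from L, 2 from M, 4 from O. No profitable deviation for the Column player either.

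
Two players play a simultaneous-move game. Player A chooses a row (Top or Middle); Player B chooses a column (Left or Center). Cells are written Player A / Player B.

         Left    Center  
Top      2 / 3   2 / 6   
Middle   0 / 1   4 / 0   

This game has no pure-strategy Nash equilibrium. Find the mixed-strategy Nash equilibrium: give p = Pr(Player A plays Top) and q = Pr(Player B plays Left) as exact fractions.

In a mixed NE each player is indifferent between their pure strategies, so the opponent's mix sets the indifference.
Player B indifferent between Left and Center: p·3 + (1−p)·1 = p·6 + (1−p)·0 ⟹ 1 + 2p = 0 + 6p ⟹ p = 1/4.
Player A indifferent between Top and Middle: q·2 + (1−q)·2 = q·0 + (1−q)·4 ⟹ 2 + 0q = 4 + (-4)q ⟹ q = 1/2.

p = 1/4, q = 1/2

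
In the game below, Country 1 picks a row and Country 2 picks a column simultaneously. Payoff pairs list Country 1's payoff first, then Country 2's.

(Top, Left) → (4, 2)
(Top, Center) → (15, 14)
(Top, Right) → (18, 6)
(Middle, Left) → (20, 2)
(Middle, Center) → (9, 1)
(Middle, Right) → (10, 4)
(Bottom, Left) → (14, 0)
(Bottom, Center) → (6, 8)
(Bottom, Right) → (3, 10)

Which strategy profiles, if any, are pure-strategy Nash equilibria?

Check mutual best responses: a cell is a NE iff neither player can gain by unilaterally deviating.
Country 1's best responses — vs Left: Middle (payoff 20); vs Center: Top (payoff 15); vs Right: Top (payoff 18).
Country 2's best responses — vs Top: Center (payoff 14); vs Middle: Right (payoff 4); vs Bottom: Right (payoff 10).
The only mutual best response is (Top, Center); neither player gains by switching there.

(Top, Center)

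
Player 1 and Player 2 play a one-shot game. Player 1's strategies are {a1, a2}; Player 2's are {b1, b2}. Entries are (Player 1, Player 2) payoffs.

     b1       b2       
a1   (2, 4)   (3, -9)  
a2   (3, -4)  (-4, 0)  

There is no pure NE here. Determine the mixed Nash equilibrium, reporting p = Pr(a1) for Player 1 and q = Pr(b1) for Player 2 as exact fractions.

p = 4/17, q = 7/8

Each player's mixing probability is pinned down by making the *other* player indifferent.
Player 2 indifferent between b1 and b2: p·4 + (1−p)·(-4) = p·(-9) + (1−p)·0 ⟹ (-4) + 8p = 0 + (-9)p ⟹ p = 4/17.
Player 1 indifferent between a1 and a2: q·2 + (1−q)·3 = q·3 + (1−q)·(-4) ⟹ 3 + (-1)q = (-4) + 7q ⟹ q = 7/8.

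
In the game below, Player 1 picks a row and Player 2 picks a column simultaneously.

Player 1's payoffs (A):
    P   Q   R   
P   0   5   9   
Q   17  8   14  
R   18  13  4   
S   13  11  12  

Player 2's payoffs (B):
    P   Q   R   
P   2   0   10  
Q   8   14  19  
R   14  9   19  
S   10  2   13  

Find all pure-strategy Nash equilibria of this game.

(Q, R)

Check mutual best responses: a cell is a NE iff neither player can gain by unilaterally deviating.
Player 1's best responses — vs P: R (payoff 18); vs Q: R (payoff 13); vs R: Q (payoff 14).
Player 2's best responses — vs P: R (payoff 10); vs Q: R (payoff 19); vs R: R (payoff 19); vs S: R (payoff 13).
The only mutual best response is (Q, R); neither player gains by switching there.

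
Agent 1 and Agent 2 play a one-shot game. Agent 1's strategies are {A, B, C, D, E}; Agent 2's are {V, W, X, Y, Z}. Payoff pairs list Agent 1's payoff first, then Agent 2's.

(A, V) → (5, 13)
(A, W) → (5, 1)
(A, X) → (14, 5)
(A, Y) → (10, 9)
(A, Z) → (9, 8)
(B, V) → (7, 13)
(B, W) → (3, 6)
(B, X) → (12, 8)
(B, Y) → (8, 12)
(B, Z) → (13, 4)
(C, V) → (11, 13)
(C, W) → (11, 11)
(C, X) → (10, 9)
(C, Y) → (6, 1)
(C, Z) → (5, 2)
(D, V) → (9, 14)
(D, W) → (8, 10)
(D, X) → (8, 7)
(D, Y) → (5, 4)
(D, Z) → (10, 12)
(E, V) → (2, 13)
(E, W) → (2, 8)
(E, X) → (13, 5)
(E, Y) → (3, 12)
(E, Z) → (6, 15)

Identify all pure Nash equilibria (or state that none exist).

Check mutual best responses: a cell is a NE iff neither player can gain by unilaterally deviating.
Agent 1's best responses — vs V: C (payoff 11); vs W: C (payoff 11); vs X: A (payoff 14); vs Y: A (payoff 10); vs Z: B (payoff 13).
Agent 2's best responses — vs A: V (payoff 13); vs B: V (payoff 13); vs C: V (payoff 13); vs D: V (payoff 14); vs E: Z (payoff 15).
The only mutual best response is (C, V); neither player gains by switching there.

(C, V)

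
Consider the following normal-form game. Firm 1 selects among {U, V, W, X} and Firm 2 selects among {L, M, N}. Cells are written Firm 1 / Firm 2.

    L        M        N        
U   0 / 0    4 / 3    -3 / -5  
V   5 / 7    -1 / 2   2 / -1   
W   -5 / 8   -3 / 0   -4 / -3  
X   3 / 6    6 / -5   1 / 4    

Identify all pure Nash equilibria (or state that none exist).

(V, L)

A profile is a Nash equilibrium when each player is best-responding to the other.
Firm 1's best responses — vs L: V (payoff 5); vs M: X (payoff 6); vs N: V (payoff 2).
Firm 2's best responses — vs U: M (payoff 3); vs V: L (payoff 7); vs W: L (payoff 8); vs X: L (payoff 6).
The only mutual best response is (V, L); neither player gains by switching there.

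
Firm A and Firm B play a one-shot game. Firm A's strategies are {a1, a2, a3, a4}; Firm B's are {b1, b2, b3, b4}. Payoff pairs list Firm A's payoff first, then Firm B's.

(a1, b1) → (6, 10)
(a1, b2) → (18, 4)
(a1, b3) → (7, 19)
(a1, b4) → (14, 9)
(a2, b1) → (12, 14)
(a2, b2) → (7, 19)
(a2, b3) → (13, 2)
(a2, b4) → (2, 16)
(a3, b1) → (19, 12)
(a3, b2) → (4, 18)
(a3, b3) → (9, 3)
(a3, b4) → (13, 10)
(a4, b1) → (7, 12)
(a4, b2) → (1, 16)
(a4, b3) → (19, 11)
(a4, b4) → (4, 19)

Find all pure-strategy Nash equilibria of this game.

There is no pure-strategy Nash equilibrium

Find each player's best response to every opponent strategy; NE are the intersections.
Firm A's best responses — vs b1: a3 (payoff 19); vs b2: a1 (payoff 18); vs b3: a4 (payoff 19); vs b4: a1 (payoff 14).
Firm B's best responses — vs a1: b3 (payoff 19); vs a2: b2 (payoff 19); vs a3: b2 (payoff 18); vs a4: b4 (payoff 19).
No cell has both players best-responding. For instance, Firm A's best reply to b1 is a3, but against a3 Firm B prefers b2 over b1.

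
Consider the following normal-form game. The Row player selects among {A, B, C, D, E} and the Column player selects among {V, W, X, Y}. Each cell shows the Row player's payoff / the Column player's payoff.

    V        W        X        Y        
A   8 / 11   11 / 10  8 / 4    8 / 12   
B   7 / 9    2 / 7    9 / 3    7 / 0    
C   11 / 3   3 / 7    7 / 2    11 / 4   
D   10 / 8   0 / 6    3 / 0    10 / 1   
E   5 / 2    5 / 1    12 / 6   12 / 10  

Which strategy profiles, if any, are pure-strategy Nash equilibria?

(E, Y)

Find each player's best response to every opponent strategy; NE are the intersections.
The Row player's best responses — vs V: C (payoff 11); vs W: A (payoff 11); vs X: E (payoff 12); vs Y: E (payoff 12).
The Column player's best responses — vs A: Y (payoff 12); vs B: V (payoff 9); vs C: W (payoff 7); vs D: V (payoff 8); vs E: Y (payoff 10).
The only mutual best response is (E, Y); neither player gains by switching there.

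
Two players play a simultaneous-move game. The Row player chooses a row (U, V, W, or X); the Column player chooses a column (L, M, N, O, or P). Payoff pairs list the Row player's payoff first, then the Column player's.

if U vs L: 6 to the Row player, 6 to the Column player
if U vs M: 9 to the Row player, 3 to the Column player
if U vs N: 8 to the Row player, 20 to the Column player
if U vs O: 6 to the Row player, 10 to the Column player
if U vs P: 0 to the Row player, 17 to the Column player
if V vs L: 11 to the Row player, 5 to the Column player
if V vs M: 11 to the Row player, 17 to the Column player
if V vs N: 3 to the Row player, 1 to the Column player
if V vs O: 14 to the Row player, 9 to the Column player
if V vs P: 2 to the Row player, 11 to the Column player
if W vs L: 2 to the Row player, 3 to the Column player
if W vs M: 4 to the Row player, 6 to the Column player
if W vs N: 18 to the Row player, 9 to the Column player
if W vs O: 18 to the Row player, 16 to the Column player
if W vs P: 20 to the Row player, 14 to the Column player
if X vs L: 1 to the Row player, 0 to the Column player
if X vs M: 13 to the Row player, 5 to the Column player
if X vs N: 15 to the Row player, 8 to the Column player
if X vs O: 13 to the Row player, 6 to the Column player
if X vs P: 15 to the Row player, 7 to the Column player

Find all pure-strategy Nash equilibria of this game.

(W, O)

Find each player's best response to every opponent strategy; NE are the intersections.
The Row player's best responses — vs L: V (payoff 11); vs M: X (payoff 13); vs N: W (payoff 18); vs O: W (payoff 18); vs P: W (payoff 20).
The Column player's best responses — vs U: N (payoff 20); vs V: M (payoff 17); vs W: O (payoff 16); vs X: N (payoff 8).
The only mutual best response is (W, O); neither player gains by switching there.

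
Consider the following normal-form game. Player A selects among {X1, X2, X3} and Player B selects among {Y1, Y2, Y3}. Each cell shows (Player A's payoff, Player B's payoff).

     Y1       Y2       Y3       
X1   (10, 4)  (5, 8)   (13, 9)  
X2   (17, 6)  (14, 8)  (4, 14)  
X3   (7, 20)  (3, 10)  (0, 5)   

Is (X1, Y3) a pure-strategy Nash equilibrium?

Holding Player B at Y3: Player A gets 13 from X1, versus 4 from X2, 0 from X3. No profitable deviation for Player A.
Holding Player A at X1: Player B gets 9 from Y3, versus 4 from Y1, 8 from Y2. No profitable deviation for Player B either.

Yes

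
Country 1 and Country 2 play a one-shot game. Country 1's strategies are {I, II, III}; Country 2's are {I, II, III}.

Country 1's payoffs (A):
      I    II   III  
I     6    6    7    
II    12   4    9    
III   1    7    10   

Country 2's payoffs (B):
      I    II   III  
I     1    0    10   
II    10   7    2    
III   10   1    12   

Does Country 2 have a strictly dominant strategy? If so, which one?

None

Check whether one of Country 2's strategies beats all alternatives regardless of what the opponent does.
I is not dominant: against I, III gives 10 > 1.
II is not dominant: against I, I gives 1 > 0.
III is not dominant: against II, I gives 10 > 2.
No single strategy is best against every opponent action.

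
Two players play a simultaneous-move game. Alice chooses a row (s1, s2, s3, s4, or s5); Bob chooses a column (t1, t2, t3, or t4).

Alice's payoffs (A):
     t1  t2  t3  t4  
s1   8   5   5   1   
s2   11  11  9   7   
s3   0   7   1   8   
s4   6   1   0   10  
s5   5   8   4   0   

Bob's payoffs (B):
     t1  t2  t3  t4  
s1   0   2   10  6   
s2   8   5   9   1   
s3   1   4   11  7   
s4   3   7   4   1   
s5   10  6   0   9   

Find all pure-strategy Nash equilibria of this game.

Check mutual best responses: a cell is a NE iff neither player can gain by unilaterally deviating.
Alice's best responses — vs t1: s2 (payoff 11); vs t2: s2 (payoff 11); vs t3: s2 (payoff 9); vs t4: s4 (payoff 10).
Bob's best responses — vs s1: t3 (payoff 10); vs s2: t3 (payoff 9); vs s3: t3 (payoff 11); vs s4: t2 (payoff 7); vs s5: t1 (payoff 10).
The only mutual best response is (s2, t3); neither player gains by switching there.

(s2, t3)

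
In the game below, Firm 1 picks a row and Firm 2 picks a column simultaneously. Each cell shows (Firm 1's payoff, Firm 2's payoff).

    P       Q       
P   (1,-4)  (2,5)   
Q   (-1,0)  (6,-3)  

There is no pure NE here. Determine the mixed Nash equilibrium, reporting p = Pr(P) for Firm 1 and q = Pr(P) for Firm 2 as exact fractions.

p = 1/4, q = 2/3

In a mixed NE each player is indifferent between their pure strategies, so the opponent's mix sets the indifference.
Firm 2 indifferent between P and Q: p·(-4) + (1−p)·0 = p·5 + (1−p)·(-3) ⟹ 0 + (-4)p = (-3) + 8p ⟹ p = 1/4.
Firm 1 indifferent between P and Q: q·1 + (1−q)·2 = q·(-1) + (1−q)·6 ⟹ 2 + (-1)q = 6 + (-7)q ⟹ q = 2/3.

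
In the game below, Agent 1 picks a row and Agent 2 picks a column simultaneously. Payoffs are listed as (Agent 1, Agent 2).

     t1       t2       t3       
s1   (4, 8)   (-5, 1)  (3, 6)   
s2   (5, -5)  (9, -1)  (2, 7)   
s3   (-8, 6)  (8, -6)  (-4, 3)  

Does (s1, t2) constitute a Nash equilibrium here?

Holding Agent 2 at t2: Agent 1 gets -5 from s1 but could get 9 by switching to s2. Agent 1 has a profitable deviation.

No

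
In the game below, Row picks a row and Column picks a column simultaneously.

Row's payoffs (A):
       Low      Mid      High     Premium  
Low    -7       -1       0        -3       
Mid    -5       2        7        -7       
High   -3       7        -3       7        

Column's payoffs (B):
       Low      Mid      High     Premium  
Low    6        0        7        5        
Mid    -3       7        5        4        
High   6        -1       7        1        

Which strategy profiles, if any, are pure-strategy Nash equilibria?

Find each player's best response to every opponent strategy; NE are the intersections.
Row's best responses — vs Low: High (payoff -3); vs Mid: High (payoff 7); vs High: Mid (payoff 7); vs Premium: High (payoff 7).
Column's best responses — vs Low: High (payoff 7); vs Mid: Mid (payoff 7); vs High: High (payoff 7).
No cell has both players best-responding. For instance, Row's best reply to Premium is High, but against High Column prefers High over Premium.

No pure-strategy Nash equilibrium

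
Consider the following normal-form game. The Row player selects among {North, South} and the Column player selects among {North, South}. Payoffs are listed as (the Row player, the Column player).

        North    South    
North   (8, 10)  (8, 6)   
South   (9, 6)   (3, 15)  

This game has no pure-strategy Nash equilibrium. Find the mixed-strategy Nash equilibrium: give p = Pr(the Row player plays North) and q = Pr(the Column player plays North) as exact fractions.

p = 9/13, q = 5/6

Each player's mixing probability is pinned down by making the *other* player indifferent.
The Column player indifferent between North and South: p·10 + (1−p)·6 = p·6 + (1−p)·15 ⟹ 6 + 4p = 15 + (-9)p ⟹ p = 9/13.
The Row player indifferent between North and South: q·8 + (1−q)·8 = q·9 + (1−q)·3 ⟹ 8 + 0q = 3 + 6q ⟹ q = 5/6.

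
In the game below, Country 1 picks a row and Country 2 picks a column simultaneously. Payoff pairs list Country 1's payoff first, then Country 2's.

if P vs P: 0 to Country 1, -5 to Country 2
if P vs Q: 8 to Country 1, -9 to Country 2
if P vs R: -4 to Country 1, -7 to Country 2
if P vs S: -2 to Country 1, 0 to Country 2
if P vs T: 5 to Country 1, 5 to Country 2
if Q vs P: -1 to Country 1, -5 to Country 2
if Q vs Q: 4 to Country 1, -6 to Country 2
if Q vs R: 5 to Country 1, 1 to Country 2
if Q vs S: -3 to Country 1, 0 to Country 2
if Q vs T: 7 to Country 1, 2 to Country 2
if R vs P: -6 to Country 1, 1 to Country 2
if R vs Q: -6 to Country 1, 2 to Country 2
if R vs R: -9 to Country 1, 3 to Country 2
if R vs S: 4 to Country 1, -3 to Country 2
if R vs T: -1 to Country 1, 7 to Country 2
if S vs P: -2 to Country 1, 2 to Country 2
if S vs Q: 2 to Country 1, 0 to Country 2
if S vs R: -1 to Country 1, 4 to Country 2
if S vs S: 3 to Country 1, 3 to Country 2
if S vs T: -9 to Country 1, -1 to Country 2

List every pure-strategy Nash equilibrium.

Find each player's best response to every opponent strategy; NE are the intersections.
Country 1's best responses — vs P: P (payoff 0); vs Q: P (payoff 8); vs R: Q (payoff 5); vs S: R (payoff 4); vs T: Q (payoff 7).
Country 2's best responses — vs P: T (payoff 5); vs Q: T (payoff 2); vs R: T (payoff 7); vs S: R (payoff 4).
The only mutual best response is (Q, T); neither player gains by switching there.

(Q, T)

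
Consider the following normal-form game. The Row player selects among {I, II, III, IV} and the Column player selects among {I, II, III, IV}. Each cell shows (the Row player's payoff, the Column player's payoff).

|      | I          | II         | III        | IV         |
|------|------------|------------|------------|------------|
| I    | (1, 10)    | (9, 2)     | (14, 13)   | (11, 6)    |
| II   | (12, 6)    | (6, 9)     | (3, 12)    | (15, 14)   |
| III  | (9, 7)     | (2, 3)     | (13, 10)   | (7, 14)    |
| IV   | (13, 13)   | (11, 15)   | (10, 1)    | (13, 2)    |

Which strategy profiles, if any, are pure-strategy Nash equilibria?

(I, III), (II, IV), and (IV, II)

Find each player's best response to every opponent strategy; NE are the intersections.
The Row player's best responses — vs I: IV (payoff 13); vs II: IV (payoff 11); vs III: I (payoff 14); vs IV: II (payoff 15).
The Column player's best responses — vs I: III (payoff 13); vs II: IV (payoff 14); vs III: IV (payoff 14); vs IV: II (payoff 15).
Mutual best responses occur at (I, III), (II, IV), and (IV, II); at each, neither player gains by switching.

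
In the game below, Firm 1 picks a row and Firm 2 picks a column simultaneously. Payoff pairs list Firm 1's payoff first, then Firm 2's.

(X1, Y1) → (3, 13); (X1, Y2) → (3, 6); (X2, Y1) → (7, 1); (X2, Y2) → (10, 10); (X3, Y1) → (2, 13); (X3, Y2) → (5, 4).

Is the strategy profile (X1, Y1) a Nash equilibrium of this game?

No

Holding Firm 2 at Y1: Firm 1 gets 3 from X1 but could get 7 by switching to X2. Firm 1 has a profitable deviation.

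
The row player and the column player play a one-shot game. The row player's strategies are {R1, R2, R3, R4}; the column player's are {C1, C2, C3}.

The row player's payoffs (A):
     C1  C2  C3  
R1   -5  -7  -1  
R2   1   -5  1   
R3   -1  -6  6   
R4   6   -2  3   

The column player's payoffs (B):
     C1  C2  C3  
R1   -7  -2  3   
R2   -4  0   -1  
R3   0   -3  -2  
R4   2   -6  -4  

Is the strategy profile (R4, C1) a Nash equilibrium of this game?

Holding the column player at C1: the row player gets 6 from R4, versus -5 from R1, 1 from R2, -1 from R3. No profitable deviation for the row player.
Holding the row player at R4: the column player gets 2 from C1, versus -6 from C2, -4 from C3. No profitable deviation for the column player either.

Yes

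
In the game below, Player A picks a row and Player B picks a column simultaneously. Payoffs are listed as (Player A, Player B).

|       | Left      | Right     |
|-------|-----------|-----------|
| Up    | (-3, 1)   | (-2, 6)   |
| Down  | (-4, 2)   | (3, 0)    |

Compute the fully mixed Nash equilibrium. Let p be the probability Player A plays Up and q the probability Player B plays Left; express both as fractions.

In a mixed NE each player is indifferent between their pure strategies, so the opponent's mix sets the indifference.
Player B indifferent between Left and Right: p·1 + (1−p)·2 = p·6 + (1−p)·0 ⟹ 2 + (-1)p = 0 + 6p ⟹ p = 2/7.
Player A indifferent between Up and Down: q·(-3) + (1−q)·(-2) = q·(-4) + (1−q)·3 ⟹ (-2) + (-1)q = 3 + (-7)q ⟹ q = 5/6.

p = 2/7, q = 5/6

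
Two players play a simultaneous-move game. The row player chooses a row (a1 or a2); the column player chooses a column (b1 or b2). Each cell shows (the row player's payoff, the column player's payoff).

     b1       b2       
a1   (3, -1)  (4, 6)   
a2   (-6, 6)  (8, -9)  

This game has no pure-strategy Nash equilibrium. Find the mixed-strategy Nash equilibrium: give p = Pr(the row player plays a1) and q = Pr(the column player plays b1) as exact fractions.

p = 15/22, q = 4/13

In a mixed NE each player is indifferent between their pure strategies, so the opponent's mix sets the indifference.
The column player indifferent between b1 and b2: p·(-1) + (1−p)·6 = p·6 + (1−p)·(-9) ⟹ 6 + (-7)p = (-9) + 15p ⟹ p = 15/22.
The row player indifferent between a1 and a2: q·3 + (1−q)·4 = q·(-6) + (1−q)·8 ⟹ 4 + (-1)q = 8 + (-14)q ⟹ q = 4/13.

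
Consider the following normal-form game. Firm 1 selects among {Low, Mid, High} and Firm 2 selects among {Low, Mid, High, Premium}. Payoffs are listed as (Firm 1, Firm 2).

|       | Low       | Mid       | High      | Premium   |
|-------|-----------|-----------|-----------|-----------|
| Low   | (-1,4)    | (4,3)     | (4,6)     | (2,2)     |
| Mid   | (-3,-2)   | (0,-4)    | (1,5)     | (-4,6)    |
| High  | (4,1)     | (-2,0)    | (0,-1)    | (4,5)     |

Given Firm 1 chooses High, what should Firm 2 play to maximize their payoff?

With Firm 1 fixed at High, Firm 2's payoffs are: Low → 1, Mid → 0, High → -1, Premium → 5.
The maximum is 5, achieved by Premium.

Premium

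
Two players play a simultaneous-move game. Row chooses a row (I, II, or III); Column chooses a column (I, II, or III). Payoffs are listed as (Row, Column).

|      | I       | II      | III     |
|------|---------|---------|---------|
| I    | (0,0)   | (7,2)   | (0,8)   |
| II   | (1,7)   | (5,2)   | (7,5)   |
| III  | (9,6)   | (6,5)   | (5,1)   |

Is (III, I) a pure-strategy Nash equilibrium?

Holding Column at I: Row gets 9 from III, versus 0 from I, 1 from II. No profitable deviation for Row.
Holding Row at III: Column gets 6 from I, versus 5 from II, 1 from III. No profitable deviation for Column either.

Yes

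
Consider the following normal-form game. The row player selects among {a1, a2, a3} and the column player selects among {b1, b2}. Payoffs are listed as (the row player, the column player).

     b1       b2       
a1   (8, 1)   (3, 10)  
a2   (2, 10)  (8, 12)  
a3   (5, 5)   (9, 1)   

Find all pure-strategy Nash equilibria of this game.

Find each player's best response to every opponent strategy; NE are the intersections.
The row player's best responses — vs b1: a1 (payoff 8); vs b2: a3 (payoff 9).
The column player's best responses — vs a1: b2 (payoff 10); vs a2: b2 (payoff 12); vs a3: b1 (payoff 5).
No cell has both players best-responding. For instance, the row player's best reply to b2 is a3, but against a3 the column player prefers b1 over b2.

There is no pure-strategy Nash equilibrium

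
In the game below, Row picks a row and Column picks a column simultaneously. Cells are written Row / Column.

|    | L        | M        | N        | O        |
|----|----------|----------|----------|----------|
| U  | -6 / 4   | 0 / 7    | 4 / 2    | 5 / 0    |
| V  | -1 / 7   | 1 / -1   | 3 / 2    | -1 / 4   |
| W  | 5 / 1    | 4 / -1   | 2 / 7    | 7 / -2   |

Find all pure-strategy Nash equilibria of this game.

No pure-strategy Nash equilibrium

A profile is a Nash equilibrium when each player is best-responding to the other.
Row's best responses — vs L: W (payoff 5); vs M: W (payoff 4); vs N: U (payoff 4); vs O: W (payoff 7).
Column's best responses — vs U: M (payoff 7); vs V: L (payoff 7); vs W: N (payoff 7).
No cell has both players best-responding. For instance, Row's best reply to M is W, but against W Column prefers N over M.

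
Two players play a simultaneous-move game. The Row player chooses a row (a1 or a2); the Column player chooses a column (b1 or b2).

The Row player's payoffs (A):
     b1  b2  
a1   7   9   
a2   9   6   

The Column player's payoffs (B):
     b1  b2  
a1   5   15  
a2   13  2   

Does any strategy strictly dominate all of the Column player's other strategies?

None

Check whether one of the Column player's strategies beats all alternatives regardless of what the opponent does.
b1 is not dominant: against a1, b2 gives 15 > 5.
b2 is not dominant: against a2, b1 gives 13 > 2.
No single strategy is best against every opponent action.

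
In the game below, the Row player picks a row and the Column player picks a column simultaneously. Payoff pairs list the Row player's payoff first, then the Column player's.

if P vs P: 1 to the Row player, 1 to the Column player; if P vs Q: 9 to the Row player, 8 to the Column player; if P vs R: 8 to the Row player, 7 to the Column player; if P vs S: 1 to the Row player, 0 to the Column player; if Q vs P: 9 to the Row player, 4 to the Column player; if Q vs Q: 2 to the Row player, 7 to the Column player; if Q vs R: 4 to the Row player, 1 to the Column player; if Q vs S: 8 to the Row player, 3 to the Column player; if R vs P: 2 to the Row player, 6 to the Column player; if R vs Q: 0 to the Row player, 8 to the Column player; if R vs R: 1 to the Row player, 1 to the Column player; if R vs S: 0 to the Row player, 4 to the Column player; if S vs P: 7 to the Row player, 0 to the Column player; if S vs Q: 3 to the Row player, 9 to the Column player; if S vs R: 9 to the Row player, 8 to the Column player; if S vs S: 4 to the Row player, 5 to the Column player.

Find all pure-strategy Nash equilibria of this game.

(P, Q)

Find each player's best response to every opponent strategy; NE are the intersections.
The Row player's best responses — vs P: Q (payoff 9); vs Q: P (payoff 9); vs R: S (payoff 9); vs S: Q (payoff 8).
The Column player's best responses — vs P: Q (payoff 8); vs Q: Q (payoff 7); vs R: Q (payoff 8); vs S: Q (payoff 9).
The only mutual best response is (P, Q); neither player gains by switching there.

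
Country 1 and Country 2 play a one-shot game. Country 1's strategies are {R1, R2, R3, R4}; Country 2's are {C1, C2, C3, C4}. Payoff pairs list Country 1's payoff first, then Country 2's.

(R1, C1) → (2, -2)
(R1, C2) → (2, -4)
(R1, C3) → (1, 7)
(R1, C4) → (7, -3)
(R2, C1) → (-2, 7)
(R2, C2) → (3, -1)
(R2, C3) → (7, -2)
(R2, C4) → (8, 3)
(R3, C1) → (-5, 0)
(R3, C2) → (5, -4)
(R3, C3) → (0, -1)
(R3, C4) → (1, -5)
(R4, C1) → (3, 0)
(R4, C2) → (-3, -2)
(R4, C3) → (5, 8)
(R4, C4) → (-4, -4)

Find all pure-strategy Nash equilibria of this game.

Find each player's best response to every opponent strategy; NE are the intersections.
Country 1's best responses — vs C1: R4 (payoff 3); vs C2: R3 (payoff 5); vs C3: R2 (payoff 7); vs C4: R2 (payoff 8).
Country 2's best responses — vs R1: C3 (payoff 7); vs R2: C1 (payoff 7); vs R3: C1 (payoff 0); vs R4: C3 (payoff 8).
No cell has both players best-responding. For instance, Country 1's best reply to C3 is R2, but against R2 Country 2 prefers C1 over C3.

There is no pure-strategy Nash equilibrium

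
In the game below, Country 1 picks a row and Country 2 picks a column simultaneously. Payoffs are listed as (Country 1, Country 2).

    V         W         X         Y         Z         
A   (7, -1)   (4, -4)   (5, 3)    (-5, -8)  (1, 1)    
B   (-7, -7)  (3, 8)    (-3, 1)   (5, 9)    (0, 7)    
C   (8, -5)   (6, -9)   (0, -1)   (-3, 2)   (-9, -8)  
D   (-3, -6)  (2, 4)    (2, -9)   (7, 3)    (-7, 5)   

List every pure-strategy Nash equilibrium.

(A, X)

Check mutual best responses: a cell is a NE iff neither player can gain by unilaterally deviating.
Country 1's best responses — vs V: C (payoff 8); vs W: C (payoff 6); vs X: A (payoff 5); vs Y: D (payoff 7); vs Z: A (payoff 1).
Country 2's best responses — vs A: X (payoff 3); vs B: Y (payoff 9); vs C: Y (payoff 2); vs D: Z (payoff 5).
The only mutual best response is (A, X); neither player gains by switching there.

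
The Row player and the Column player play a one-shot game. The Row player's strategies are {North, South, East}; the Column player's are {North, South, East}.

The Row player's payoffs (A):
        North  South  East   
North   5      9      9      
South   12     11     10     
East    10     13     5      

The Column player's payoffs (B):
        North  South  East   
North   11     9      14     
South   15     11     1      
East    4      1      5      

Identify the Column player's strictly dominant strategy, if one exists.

None

Check whether one of the Column player's strategies beats all alternatives regardless of what the opponent does.
North is not dominant: against North, East gives 14 > 11.
South is not dominant: against North, North gives 11 > 9.
East is not dominant: against South, North gives 15 > 1.
No single strategy is best against every opponent action.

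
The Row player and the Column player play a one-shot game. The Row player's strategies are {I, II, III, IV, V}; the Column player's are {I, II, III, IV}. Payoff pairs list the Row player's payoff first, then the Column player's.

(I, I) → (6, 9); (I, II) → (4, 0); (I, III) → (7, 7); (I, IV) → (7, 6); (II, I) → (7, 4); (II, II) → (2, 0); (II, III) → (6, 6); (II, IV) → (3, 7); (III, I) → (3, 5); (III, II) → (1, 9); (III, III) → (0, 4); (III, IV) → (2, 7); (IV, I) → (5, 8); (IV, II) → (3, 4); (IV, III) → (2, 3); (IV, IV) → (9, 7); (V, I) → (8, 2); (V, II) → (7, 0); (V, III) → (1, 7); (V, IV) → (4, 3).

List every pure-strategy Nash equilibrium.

None

Check mutual best responses: a cell is a NE iff neither player can gain by unilaterally deviating.
The Row player's best responses — vs I: V (payoff 8); vs II: V (payoff 7); vs III: I (payoff 7); vs IV: IV (payoff 9).
The Column player's best responses — vs I: I (payoff 9); vs II: IV (payoff 7); vs III: II (payoff 9); vs IV: I (payoff 8); vs V: III (payoff 7).
No cell has both players best-responding. For instance, the Row player's best reply to II is V, but against V the Column player prefers III over II.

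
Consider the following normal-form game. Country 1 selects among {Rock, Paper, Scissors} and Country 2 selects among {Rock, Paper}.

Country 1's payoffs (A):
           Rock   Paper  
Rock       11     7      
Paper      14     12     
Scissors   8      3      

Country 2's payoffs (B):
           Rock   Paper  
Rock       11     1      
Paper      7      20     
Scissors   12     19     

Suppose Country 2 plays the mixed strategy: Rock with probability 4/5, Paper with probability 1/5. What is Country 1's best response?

Compute Country 1's expected payoff from each pure strategy against the given mix.
Rock: (4/5)·11 + (1/5)·7 = 51/5
Paper: (4/5)·14 + (1/5)·12 = 68/5
Scissors: (4/5)·8 + (1/5)·3 = 7
Highest expected payoff is 68/5, from Paper.

Paper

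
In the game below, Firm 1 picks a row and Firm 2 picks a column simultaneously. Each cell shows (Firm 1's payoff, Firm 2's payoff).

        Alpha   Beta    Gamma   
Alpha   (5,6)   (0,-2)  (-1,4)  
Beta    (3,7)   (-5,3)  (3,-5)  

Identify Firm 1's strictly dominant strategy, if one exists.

A strategy is strictly dominant if it gives Firm 1 a strictly higher payoff than every other strategy, against every choice by the opponent.
Alpha is not dominant: against Gamma, Beta gives 3 > -1.
Beta is not dominant: against Alpha, Alpha gives 5 > 3.
No single strategy is best against every opponent action.

None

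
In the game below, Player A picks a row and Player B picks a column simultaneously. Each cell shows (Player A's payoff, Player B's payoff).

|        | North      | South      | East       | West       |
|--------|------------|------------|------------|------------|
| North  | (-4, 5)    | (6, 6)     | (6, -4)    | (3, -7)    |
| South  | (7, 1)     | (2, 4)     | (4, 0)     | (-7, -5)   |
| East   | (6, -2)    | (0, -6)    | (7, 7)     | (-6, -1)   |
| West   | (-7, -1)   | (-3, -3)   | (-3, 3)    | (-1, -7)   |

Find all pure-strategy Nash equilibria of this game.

Check mutual best responses: a cell is a NE iff neither player can gain by unilaterally deviating.
Player A's best responses — vs North: South (payoff 7); vs South: North (payoff 6); vs East: East (payoff 7); vs West: North (payoff 3).
Player B's best responses — vs North: South (payoff 6); vs South: South (payoff 4); vs East: East (payoff 7); vs West: East (payoff 3).
Mutual best responses occur at (North, South) and (East, East); at each, neither player gains by switching.

(North, South) and (East, East)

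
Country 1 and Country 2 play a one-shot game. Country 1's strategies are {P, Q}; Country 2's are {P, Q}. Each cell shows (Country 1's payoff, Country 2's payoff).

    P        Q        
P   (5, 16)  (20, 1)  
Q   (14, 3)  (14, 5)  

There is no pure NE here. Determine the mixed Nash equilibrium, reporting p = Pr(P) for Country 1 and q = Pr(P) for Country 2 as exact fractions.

In a mixed NE each player is indifferent between their pure strategies, so the opponent's mix sets the indifference.
Country 2 indifferent between P and Q: p·16 + (1−p)·3 = p·1 + (1−p)·5 ⟹ 3 + 13p = 5 + (-4)p ⟹ p = 2/17.
Country 1 indifferent between P and Q: q·5 + (1−q)·20 = q·14 + (1−q)·14 ⟹ 20 + (-15)q = 14 + 0q ⟹ q = 2/5.

p = 2/17, q = 2/5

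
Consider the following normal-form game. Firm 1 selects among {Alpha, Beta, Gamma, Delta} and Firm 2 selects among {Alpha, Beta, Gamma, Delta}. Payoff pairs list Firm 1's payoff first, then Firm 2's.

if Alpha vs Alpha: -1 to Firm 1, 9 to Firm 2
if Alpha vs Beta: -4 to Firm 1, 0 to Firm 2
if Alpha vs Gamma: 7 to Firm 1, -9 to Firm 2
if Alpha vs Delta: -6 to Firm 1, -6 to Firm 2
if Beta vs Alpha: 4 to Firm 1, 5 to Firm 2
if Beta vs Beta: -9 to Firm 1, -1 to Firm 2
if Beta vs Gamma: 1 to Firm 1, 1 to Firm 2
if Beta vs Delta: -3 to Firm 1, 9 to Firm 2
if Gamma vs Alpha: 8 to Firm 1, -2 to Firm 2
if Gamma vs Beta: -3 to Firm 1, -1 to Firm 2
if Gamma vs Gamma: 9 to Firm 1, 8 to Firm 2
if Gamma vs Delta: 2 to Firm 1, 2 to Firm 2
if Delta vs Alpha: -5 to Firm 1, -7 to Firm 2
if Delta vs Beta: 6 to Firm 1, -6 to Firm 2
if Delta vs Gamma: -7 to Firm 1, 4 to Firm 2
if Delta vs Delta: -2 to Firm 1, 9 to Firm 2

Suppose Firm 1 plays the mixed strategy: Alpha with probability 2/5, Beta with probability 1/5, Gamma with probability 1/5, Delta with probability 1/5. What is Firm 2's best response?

Alpha

Compute Firm 2's expected payoff from each pure strategy against the given mix.
Alpha: (2/5)·9 + (1/5)·5 + (1/5)·(-2) + (1/5)·(-7) = 14/5
Beta: (2/5)·0 + (1/5)·(-1) + (1/5)·(-1) + (1/5)·(-6) = -8/5
Gamma: (2/5)·(-9) + (1/5)·1 + (1/5)·8 + (1/5)·4 = -1
Delta: (2/5)·(-6) + (1/5)·9 + (1/5)·2 + (1/5)·9 = 8/5
Highest expected payoff is 14/5, from Alpha.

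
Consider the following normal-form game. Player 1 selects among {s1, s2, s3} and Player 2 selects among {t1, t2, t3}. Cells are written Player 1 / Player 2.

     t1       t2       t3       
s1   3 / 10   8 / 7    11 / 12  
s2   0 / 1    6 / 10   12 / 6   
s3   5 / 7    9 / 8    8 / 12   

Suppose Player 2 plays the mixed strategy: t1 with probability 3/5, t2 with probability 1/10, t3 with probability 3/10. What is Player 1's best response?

s3

Compute Player 1's expected payoff from each pure strategy against the given mix.
s1: (3/5)·3 + (1/10)·8 + (3/10)·11 = 59/10
s2: (3/5)·0 + (1/10)·6 + (3/10)·12 = 21/5
s3: (3/5)·5 + (1/10)·9 + (3/10)·8 = 63/10
Highest expected payoff is 63/10, from s3.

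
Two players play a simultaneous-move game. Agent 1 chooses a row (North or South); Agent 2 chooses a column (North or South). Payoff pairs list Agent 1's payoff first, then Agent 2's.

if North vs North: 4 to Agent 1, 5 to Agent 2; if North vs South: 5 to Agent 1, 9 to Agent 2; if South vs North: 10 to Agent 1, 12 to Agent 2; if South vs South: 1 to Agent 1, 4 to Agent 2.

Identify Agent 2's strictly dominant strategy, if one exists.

None

Check whether one of Agent 2's strategies beats all alternatives regardless of what the opponent does.
North is not dominant: against North, South gives 9 > 5.
South is not dominant: against South, North gives 12 > 4.
No single strategy is best against every opponent action.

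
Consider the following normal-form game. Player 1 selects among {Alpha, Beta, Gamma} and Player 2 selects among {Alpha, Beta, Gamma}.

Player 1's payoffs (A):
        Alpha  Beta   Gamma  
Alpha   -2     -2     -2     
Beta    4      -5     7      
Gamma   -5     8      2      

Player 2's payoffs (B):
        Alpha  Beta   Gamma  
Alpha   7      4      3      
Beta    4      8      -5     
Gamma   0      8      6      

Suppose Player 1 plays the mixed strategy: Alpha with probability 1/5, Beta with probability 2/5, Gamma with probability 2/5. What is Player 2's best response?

Beta

Player 2's best reply maximizes expected payoff against the mix.
Alpha: (1/5)·7 + (2/5)·4 + (2/5)·0 = 3
Beta: (1/5)·4 + (2/5)·8 + (2/5)·8 = 36/5
Gamma: (1/5)·3 + (2/5)·(-5) + (2/5)·6 = 1
Highest expected payoff is 36/5, from Beta.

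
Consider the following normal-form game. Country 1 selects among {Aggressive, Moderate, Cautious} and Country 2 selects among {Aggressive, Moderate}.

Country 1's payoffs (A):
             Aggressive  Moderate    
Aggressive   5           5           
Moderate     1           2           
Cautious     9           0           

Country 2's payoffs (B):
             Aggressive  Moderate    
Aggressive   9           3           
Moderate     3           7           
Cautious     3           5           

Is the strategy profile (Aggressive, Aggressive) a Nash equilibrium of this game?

Holding Country 2 at Aggressive: Country 1 gets 5 from Aggressive but could get 9 by switching to Cautious. Country 1 has a profitable deviation.

No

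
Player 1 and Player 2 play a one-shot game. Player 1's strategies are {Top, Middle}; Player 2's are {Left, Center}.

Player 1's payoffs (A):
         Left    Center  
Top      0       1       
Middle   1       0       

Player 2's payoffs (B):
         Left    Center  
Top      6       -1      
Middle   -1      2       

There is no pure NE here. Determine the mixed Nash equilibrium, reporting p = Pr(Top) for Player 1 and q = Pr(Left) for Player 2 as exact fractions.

p = 3/10, q = 1/2

Each player's mixing probability is pinned down by making the *other* player indifferent.
Player 2 indifferent between Left and Center: p·6 + (1−p)·(-1) = p·(-1) + (1−p)·2 ⟹ (-1) + 7p = 2 + (-3)p ⟹ p = 3/10.
Player 1 indifferent between Top and Middle: q·0 + (1−q)·1 = q·1 + (1−q)·0 ⟹ 1 + (-1)q = 0 + 1q ⟹ q = 1/2.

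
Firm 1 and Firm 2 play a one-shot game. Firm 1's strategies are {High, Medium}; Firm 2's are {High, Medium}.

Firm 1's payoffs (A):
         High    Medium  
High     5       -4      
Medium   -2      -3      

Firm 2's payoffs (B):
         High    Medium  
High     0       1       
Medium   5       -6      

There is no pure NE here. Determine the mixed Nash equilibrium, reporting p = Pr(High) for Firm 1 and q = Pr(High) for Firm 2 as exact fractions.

p = 11/12, q = 1/8

In a mixed NE each player is indifferent between their pure strategies, so the opponent's mix sets the indifference.
Firm 2 indifferent between High and Medium: p·0 + (1−p)·5 = p·1 + (1−p)·(-6) ⟹ 5 + (-5)p = (-6) + 7p ⟹ p = 11/12.
Firm 1 indifferent between High and Medium: q·5 + (1−q)·(-4) = q·(-2) + (1−q)·(-3) ⟹ (-4) + 9q = (-3) + 1q ⟹ q = 1/8.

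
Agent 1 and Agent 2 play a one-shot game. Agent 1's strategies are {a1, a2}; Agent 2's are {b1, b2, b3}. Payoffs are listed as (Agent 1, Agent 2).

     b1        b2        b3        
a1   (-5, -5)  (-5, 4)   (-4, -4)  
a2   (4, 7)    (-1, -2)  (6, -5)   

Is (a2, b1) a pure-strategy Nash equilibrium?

Yes

Holding Agent 2 at b1: Agent 1 gets 4 from a2, versus -5 from a1. No profitable deviation for Agent 1.
Holding Agent 1 at a2: Agent 2 gets 7 from b1, versus -2 from b2, -5 from b3. No profitable deviation for Agent 2 either.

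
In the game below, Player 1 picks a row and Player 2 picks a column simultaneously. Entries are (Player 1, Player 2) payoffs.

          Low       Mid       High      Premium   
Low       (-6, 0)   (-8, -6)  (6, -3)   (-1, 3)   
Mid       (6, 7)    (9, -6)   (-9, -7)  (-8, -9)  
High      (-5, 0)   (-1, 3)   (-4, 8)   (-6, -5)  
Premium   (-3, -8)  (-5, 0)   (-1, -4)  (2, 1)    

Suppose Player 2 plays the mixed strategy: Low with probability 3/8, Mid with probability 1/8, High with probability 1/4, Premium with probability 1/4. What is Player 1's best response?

Player 1's best reply maximizes expected payoff against the mix.
Low: (3/8)·(-6) + (1/8)·(-8) + (1/4)·6 + (1/4)·(-1) = -2
Mid: (3/8)·6 + (1/8)·9 + (1/4)·(-9) + (1/4)·(-8) = -7/8
High: (3/8)·(-5) + (1/8)·(-1) + (1/4)·(-4) + (1/4)·(-6) = -9/2
Premium: (3/8)·(-3) + (1/8)·(-5) + (1/4)·(-1) + (1/4)·2 = -3/2
Highest expected payoff is -7/8, from Mid.

Mid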